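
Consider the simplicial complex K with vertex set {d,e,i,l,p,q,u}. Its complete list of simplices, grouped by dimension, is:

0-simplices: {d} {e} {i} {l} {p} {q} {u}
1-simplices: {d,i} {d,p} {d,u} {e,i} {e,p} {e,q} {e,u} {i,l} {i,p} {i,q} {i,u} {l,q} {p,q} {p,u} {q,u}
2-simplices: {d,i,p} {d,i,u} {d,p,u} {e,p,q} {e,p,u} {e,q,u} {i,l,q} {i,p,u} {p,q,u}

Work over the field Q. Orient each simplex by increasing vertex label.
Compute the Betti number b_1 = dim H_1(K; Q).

n_0=7 n_1=15 n_2=9  [Q]
∂1: piv[di,dp,du,ei,eq,il] rk=6  ker:ep,eu,ip,iq,iu,lq,pq,pu,qu
∂2: piv[dip,diu,dpu,epq,epu,equ,ilq] rk=7  ker:ipu,pqu
b_1=(15−6)−7=2

b_1=2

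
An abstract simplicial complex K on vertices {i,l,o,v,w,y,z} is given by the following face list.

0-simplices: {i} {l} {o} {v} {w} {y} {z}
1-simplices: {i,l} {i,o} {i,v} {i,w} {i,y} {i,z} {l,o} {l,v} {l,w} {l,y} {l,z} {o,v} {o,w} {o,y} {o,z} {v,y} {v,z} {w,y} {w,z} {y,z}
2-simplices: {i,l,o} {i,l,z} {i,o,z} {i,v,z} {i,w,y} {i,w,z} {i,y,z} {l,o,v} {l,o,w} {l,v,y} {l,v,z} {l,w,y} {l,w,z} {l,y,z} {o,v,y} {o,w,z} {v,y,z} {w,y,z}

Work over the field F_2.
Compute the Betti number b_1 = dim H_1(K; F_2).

b_1=0

n_0=7 n_1=20 n_2=18  [Z2]
∂1: piv[il,io,iv,iw,iy,iz] rk=6  ker:lo,lv,lw,ly,lz,ov,ow,oy,oz,vy,vz,wy,wz,yz
∂2: piv[ilo,ilz,ioz,ivz,iwy,iwz,iyz,lov,low,lvy,lvz,lwy,lwz,ovy] rk=14  ker:lyz,owz,vyz,wyz
b_1=(20−6)−14=0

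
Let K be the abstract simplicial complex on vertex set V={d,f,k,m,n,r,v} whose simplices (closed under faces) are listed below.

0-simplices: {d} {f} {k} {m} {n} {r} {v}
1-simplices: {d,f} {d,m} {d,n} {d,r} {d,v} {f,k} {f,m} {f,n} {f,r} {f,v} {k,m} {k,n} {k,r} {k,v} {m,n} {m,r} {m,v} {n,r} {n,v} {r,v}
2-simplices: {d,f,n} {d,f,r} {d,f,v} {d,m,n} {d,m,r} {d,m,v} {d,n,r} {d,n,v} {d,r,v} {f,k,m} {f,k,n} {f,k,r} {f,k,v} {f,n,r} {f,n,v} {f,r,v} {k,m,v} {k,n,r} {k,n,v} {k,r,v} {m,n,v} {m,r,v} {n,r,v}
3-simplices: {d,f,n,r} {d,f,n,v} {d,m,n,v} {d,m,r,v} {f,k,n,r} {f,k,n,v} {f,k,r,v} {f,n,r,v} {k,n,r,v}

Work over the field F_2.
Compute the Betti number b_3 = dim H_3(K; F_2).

b_3=1

n_0=7 n_1=20 n_2=23 n_3=9  [Z2]
∂1: piv[df,dm,dn,dr,dv,fk] rk=6  ker:fm,fn,fr,fv,km,kn,kr,kv,mn,mr,mv,nr,nv,rv
∂2: piv[dfn,dfr,dfv,dmn,dmr,dmv,dnr,dnv,drv,fkm,fkn,fkr,fkv,kmv] rk=14  ker:fnr,fnv,frv,knr,knv,krv,mnv,mrv,nrv
∂3: piv[dfnr,dfnv,dmnv,dmrv,fknr,fknv,fkrv,fnrv] rk=8  ker:knrv
b_3=(9−8)−0=1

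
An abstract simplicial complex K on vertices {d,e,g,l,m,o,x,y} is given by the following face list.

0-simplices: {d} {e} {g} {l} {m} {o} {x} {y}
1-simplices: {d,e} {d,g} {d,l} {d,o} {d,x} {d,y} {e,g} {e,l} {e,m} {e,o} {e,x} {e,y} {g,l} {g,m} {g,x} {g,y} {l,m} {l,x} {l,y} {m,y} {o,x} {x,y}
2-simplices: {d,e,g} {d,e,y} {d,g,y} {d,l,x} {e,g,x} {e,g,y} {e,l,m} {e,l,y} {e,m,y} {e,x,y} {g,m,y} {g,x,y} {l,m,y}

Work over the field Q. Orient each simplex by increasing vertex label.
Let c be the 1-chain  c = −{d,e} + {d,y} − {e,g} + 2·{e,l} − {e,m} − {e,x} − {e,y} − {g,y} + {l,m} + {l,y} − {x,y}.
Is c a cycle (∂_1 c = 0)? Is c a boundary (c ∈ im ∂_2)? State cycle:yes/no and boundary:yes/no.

cycle:no boundary:no

n_0=8 n_1=22 n_2=13  [Q]
∂1: piv[de,dg,dl,do,dx,dy,em] rk=7  ker:eg,el,eo,ex,ey,gl,gm,gx,gy,lm,lx,ly,my,ox,xy
∂2: piv[deg,dey,dgy,dlx,egx,elm,ely,emy,exy,gmy] rk=10  ker:egy,gxy,lmy
∂1c = {e} − {y}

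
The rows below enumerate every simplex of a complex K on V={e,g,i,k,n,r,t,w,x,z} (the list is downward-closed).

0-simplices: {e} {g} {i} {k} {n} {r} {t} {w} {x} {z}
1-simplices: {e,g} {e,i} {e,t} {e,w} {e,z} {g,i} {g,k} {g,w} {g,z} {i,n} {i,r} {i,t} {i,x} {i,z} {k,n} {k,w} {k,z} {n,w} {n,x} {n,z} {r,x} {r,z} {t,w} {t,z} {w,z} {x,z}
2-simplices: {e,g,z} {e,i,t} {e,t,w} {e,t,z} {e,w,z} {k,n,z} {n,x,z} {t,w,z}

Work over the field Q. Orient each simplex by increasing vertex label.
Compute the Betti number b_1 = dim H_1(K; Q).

b_1=10

n_0=10 n_1=26 n_2=8  [Q]
∂1: piv[eg,ei,et,ew,ez,gk,in,ir,ix] rk=9  ker:gi,gw,gz,it,iz,kn,kw,kz,nw,nx,nz,rx,rz,tw,tz,wz,xz
∂2: piv[egz,eit,etw,etz,ewz,knz,nxz] rk=7  ker:twz
b_1=(26−9)−7=10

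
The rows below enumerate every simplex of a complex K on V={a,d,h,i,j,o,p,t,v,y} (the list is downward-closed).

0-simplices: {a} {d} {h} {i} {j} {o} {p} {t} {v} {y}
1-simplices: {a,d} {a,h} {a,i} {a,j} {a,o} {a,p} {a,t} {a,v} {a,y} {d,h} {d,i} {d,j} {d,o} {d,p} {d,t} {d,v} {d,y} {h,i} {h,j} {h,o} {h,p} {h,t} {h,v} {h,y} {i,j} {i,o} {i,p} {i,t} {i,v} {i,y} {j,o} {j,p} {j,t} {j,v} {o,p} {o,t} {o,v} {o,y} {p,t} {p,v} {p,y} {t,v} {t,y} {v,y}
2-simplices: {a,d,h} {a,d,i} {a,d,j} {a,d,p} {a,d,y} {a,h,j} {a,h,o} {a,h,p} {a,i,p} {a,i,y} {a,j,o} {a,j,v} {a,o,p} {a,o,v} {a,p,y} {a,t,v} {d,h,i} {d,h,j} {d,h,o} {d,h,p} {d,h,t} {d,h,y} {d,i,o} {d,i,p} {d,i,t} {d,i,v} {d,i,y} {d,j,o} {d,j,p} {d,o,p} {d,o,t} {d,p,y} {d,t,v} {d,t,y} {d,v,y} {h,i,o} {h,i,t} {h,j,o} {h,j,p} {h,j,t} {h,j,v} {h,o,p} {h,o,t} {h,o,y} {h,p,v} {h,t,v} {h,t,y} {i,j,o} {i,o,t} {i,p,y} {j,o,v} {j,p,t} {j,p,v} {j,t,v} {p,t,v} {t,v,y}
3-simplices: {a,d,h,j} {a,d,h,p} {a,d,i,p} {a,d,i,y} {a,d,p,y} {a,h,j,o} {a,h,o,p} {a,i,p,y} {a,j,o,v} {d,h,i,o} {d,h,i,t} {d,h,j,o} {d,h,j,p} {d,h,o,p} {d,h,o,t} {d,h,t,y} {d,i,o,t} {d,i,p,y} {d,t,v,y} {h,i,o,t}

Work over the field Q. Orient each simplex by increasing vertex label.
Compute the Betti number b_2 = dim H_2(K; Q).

n_0=10 n_1=44 n_2=56 n_3=20  [Q]
∂1: piv[ad,ah,ai,aj,ao,ap,at,av,ay] rk=9  ker:dh,di,dj,do,dp,dt,dv,dy,hi,hj,ho,hp,ht,hv,hy,ij,io,ip,it,iv,iy,jo,jp,jt,jv,op,ot,ov,oy,pt,pv,py,tv,ty,vy
∂2: piv[adh,adi,adj,adp,ady,ahj,aho,ahp,aip,aiy,ajo,ajv,aop,aov,apy,atv,dhi,dho,dht,dhy,dio,dit,div,djp,dot,dtv,dty,dvy,hjt,hjv,hoy,hpv,htv,ijo,jpt] rk=35  ker:dhj,dhp,dip,diy,djo,dop,dpy,hio,hit,hjo,hjp,hop,hot,hty,iot,ipy,jov,jpv,jtv,ptv,tvy
∂3: piv[adhj,adhp,adip,adiy,adpy,ahjo,ahop,aipy,ajov,dhio,dhit,dhjo,dhjp,dhop,dhot,dhty,diot,dtvy] rk=18  ker:dipy,hiot
b_2=(56−35)−18=3

b_2=3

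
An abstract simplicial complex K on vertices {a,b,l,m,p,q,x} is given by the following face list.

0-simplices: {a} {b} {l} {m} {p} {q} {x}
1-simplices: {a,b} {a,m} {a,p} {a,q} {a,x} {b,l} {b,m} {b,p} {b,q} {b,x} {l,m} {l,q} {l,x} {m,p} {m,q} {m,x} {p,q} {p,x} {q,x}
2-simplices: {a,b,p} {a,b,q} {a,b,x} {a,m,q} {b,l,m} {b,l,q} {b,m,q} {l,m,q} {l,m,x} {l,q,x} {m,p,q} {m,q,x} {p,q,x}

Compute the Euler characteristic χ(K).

χ(K)=1

n_0=7 n_1=19 n_2=13
χ=+7−19+13=1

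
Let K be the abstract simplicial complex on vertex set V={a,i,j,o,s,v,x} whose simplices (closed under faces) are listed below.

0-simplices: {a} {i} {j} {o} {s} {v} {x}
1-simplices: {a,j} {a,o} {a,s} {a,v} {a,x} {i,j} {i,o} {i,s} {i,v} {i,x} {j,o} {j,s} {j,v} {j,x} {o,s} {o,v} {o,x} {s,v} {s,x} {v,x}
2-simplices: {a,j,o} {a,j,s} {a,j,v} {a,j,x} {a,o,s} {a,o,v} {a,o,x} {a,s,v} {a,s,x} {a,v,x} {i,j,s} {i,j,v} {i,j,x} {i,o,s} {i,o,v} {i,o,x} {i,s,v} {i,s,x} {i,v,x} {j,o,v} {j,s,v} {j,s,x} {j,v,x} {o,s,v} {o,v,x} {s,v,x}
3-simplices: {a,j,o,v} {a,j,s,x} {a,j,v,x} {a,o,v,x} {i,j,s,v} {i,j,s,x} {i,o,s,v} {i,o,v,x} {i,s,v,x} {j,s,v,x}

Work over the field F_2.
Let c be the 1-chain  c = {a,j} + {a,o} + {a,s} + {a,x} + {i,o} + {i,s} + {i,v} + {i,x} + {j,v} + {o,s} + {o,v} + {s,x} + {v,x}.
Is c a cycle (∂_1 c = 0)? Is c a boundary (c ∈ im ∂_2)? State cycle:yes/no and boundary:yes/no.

n_0=7 n_1=20 n_2=26 n_3=10  [Z2]
∂1: piv[aj,ao,as,av,ax,ij] rk=6  ker:io,is,iv,ix,jo,js,jv,jx,os,ov,ox,sv,sx,vx
∂2: piv[ajo,ajs,ajv,ajx,aos,aov,aox,asv,asx,avx,ijs,ijv,ijx,ios] rk=14  ker:iov,iox,isv,isx,ivx,jov,jsv,jsx,jvx,osv,ovx,svx
∂3: piv[ajov,ajsx,ajvx,aovx,ijsv,ijsx,iosv,iovx,isvx,jsvx] rk=10
∂1c = 0
c vs im∂2: reduces to 0 ⇒ boundary

cycle:yes boundary:yes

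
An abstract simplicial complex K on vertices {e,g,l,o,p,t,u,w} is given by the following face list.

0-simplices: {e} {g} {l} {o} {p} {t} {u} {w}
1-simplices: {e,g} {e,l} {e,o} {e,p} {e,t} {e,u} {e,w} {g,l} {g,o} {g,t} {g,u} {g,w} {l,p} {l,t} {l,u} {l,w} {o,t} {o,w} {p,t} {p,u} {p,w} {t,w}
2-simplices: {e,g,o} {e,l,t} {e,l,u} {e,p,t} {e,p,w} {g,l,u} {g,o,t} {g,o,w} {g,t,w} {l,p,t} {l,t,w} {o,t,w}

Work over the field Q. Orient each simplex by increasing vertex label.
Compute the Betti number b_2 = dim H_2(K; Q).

n_0=8 n_1=22 n_2=12  [Q]
∂1: piv[eg,el,eo,ep,et,eu,ew] rk=7  ker:gl,go,gt,gu,gw,lp,lt,lu,lw,ot,ow,pt,pu,pw,tw
∂2: piv[ego,elt,elu,ept,epw,glu,got,gow,gtw,lpt,ltw] rk=11  ker:otw
b_2=(12−11)−0=1

b_2=1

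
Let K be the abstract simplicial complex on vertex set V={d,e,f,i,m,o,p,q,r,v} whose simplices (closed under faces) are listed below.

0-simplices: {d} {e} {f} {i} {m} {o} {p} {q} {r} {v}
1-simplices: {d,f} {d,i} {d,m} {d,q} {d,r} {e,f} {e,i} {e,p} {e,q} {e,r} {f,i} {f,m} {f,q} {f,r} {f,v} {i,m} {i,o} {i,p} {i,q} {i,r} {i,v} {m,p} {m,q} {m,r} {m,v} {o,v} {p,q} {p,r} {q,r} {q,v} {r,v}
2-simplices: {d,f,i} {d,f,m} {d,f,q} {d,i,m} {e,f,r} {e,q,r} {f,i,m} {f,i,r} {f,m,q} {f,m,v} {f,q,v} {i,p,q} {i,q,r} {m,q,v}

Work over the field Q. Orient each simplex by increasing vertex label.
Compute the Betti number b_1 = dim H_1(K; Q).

b_1=10

n_0=10 n_1=31 n_2=14  [Q]
∂1: piv[df,di,dm,dq,dr,ef,ep,fv,io] rk=9  ker:ei,eq,er,fi,fm,fq,fr,im,ip,iq,ir,iv,mp,mq,mr,mv,ov,pq,pr,qr,qv,rv
∂2: piv[dfi,dfm,dfq,dim,efr,eqr,fir,fmq,fmv,fqv,ipq,iqr] rk=12  ker:fim,mqv
b_1=(31−9)−12=10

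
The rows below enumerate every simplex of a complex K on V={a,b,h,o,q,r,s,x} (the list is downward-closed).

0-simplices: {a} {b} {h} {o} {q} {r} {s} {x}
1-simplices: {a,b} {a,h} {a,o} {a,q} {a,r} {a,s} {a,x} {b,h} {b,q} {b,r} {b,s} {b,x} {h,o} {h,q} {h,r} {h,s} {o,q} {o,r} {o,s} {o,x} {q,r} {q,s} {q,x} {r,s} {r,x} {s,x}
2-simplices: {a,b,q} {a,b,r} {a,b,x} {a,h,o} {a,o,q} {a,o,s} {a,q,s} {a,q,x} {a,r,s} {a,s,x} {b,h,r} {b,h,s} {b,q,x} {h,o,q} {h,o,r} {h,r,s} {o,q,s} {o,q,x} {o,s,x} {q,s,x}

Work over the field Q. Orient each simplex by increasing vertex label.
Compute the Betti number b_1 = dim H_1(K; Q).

b_1=3

n_0=8 n_1=26 n_2=20  [Q]
∂1: piv[ab,ah,ao,aq,ar,as,ax] rk=7  ker:bh,bq,br,bs,bx,ho,hq,hr,hs,oq,or,os,ox,qr,qs,qx,rs,rx,sx
∂2: piv[abq,abr,abx,aho,aoq,aos,aqs,aqx,ars,asx,bhr,bhs,hoq,hor,hrs,oqx] rk=16  ker:bqx,oqs,osx,qsx
b_1=(26−7)−16=3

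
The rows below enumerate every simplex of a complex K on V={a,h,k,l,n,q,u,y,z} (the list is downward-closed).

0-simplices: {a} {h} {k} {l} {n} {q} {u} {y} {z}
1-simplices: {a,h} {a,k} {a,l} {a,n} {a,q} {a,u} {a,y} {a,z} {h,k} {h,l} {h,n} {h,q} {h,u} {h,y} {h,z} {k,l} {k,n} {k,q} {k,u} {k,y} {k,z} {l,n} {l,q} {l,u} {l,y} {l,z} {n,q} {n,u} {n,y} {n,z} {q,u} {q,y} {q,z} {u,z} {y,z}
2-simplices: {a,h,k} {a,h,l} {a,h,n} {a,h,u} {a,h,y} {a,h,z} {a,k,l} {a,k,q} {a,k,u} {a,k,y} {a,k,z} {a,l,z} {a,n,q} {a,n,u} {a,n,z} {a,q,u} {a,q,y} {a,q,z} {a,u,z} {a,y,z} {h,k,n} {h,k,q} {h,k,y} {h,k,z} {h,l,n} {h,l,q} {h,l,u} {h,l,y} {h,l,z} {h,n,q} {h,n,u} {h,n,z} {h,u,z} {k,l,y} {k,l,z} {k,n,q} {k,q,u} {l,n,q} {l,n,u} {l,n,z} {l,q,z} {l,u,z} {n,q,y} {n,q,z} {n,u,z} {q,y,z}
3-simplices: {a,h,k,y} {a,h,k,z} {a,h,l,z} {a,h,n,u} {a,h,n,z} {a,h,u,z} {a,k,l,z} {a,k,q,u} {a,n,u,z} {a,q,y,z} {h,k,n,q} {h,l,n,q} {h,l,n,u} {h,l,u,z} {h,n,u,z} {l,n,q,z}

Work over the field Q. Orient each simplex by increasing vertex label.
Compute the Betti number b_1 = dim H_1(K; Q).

b_1=0

n_0=9 n_1=35 n_2=46 n_3=16  [Q]
∂1: piv[ah,ak,al,an,aq,au,ay,az] rk=8  ker:hk,hl,hn,hq,hu,hy,hz,kl,kn,kq,ku,ky,kz,ln,lq,lu,ly,lz,nq,nu,ny,nz,qu,qy,qz,uz,yz
∂2: piv[ahk,ahl,ahn,ahu,ahy,ahz,akl,akq,aku,aky,akz,alz,anq,anu,anz,aqu,aqy,aqz,auz,ayz,hkn,hkq,hln,hlq,hlu,hly,nqy] rk=27  ker:hky,hkz,hlz,hnq,hnu,hnz,huz,kly,klz,knq,kqu,lnq,lnu,lnz,lqz,luz,nqz,nuz,qyz
∂3: piv[ahky,ahkz,ahlz,ahnu,ahnz,ahuz,aklz,akqu,anuz,aqyz,hknq,hlnq,hlnu,hluz,lnqz] rk=15  ker:hnuz
b_1=(35−8)−27=0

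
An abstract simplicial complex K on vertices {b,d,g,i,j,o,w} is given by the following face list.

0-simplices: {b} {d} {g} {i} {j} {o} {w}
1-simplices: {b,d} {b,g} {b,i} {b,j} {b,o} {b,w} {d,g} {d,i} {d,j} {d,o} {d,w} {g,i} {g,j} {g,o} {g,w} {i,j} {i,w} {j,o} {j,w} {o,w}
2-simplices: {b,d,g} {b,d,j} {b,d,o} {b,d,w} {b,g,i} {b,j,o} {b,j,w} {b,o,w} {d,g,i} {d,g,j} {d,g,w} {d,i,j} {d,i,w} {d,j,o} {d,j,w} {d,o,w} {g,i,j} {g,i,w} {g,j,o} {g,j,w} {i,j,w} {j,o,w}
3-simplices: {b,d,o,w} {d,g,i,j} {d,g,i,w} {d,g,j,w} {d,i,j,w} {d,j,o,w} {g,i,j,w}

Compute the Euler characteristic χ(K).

χ(K)=2

n_0=7 n_1=20 n_2=22 n_3=7
χ=+7−20+22−7=2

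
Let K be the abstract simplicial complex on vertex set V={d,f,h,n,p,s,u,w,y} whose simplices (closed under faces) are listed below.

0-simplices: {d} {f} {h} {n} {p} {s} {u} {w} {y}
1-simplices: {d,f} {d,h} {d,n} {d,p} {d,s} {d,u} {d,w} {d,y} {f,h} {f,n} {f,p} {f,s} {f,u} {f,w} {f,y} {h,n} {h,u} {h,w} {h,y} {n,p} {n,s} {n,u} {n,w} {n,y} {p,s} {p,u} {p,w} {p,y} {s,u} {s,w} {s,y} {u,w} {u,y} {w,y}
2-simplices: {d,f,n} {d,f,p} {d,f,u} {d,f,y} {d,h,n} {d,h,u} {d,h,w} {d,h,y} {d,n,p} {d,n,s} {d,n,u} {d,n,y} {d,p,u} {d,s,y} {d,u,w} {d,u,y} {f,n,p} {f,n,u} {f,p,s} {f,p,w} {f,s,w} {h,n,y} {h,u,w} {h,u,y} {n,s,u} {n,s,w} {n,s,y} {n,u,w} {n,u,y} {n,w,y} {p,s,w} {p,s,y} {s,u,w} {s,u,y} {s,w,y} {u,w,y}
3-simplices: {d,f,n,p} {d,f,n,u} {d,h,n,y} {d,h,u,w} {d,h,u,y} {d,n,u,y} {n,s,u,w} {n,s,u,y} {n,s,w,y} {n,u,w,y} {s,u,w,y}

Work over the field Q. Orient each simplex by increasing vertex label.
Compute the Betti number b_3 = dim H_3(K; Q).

n_0=9 n_1=34 n_2=36 n_3=11  [Q]
∂1: piv[df,dh,dn,dp,ds,du,dw,dy] rk=8  ker:fh,fn,fp,fs,fu,fw,fy,hn,hu,hw,hy,np,ns,nu,nw,ny,ps,pu,pw,py,su,sw,sy,uw,uy,wy
∂2: piv[dfn,dfp,dfu,dfy,dhn,dhu,dhw,dhy,dnp,dns,dnu,dny,dpu,dsy,duw,duy,fps,fpw,fsw,nsu,nsw,nuw,nwy,psy] rk=24  ker:fnp,fnu,hny,huw,huy,nsy,nuy,psw,suw,suy,swy,uwy
∂3: piv[dfnp,dfnu,dhny,dhuw,dhuy,dnuy,nsuw,nsuy,nswy,nuwy] rk=10  ker:suwy
b_3=(11−10)−0=1

b_3=1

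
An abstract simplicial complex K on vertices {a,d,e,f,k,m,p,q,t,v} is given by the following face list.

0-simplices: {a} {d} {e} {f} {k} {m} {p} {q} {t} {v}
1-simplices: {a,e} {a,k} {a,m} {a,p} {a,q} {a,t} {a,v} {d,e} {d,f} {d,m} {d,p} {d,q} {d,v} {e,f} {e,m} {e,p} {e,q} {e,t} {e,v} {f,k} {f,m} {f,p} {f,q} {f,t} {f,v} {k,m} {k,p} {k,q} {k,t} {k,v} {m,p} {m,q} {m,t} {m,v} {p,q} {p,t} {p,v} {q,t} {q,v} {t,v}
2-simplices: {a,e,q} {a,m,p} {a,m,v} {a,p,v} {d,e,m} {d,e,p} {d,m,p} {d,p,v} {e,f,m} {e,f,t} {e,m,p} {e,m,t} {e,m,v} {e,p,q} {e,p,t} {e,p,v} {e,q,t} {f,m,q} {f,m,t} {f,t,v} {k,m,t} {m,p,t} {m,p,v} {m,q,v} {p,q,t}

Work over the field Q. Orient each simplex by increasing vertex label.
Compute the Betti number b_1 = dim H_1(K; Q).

b_1=12

n_0=10 n_1=40 n_2=25  [Q]
∂1: piv[ae,ak,am,ap,aq,at,av,de,df] rk=9  ker:dm,dp,dq,dv,ef,em,ep,eq,et,ev,fk,fm,fp,fq,ft,fv,km,kp,kq,kt,kv,mp,mq,mt,mv,pq,pt,pv,qt,qv,tv
∂2: piv[aeq,amp,amv,apv,dem,dep,dmp,dpv,efm,eft,emt,emv,epq,ept,eqt,fmq,ftv,kmt,mqv] rk=19  ker:emp,epv,fmt,mpt,mpv,pqt
b_1=(40−9)−19=12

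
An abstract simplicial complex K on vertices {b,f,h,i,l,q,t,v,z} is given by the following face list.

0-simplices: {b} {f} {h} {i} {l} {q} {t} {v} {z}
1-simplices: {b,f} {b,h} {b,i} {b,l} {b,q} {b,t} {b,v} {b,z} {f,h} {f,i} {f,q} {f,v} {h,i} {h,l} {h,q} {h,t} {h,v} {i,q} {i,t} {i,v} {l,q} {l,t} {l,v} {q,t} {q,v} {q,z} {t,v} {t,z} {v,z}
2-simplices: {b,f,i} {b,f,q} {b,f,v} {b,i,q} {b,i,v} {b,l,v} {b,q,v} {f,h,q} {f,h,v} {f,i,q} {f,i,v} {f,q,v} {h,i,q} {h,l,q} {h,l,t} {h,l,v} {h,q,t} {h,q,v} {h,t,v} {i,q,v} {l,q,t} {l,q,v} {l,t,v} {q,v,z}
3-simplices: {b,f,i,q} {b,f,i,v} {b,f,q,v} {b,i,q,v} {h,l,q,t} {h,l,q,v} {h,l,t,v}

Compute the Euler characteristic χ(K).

χ(K)=-3

n_0=9 n_1=29 n_2=24 n_3=7
χ=+9−29+24−7=-3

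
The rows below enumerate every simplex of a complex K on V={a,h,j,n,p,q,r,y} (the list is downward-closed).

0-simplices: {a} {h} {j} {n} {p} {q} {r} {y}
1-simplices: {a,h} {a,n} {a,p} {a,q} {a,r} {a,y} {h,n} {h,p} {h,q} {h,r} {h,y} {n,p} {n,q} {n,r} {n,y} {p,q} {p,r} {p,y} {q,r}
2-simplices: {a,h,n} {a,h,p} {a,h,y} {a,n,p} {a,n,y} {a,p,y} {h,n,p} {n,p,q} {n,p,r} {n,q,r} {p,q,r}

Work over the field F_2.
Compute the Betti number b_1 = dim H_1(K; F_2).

n_0=8 n_1=19 n_2=11  [Z2]
∂1: piv[ah,an,ap,aq,ar,ay] rk=6  ker:hn,hp,hq,hr,hy,np,nq,nr,ny,pq,pr,py,qr
∂2: piv[ahn,ahp,ahy,anp,any,apy,npq,npr,nqr] rk=9  ker:hnp,pqr
b_1=(19−6)−9=4

b_1=4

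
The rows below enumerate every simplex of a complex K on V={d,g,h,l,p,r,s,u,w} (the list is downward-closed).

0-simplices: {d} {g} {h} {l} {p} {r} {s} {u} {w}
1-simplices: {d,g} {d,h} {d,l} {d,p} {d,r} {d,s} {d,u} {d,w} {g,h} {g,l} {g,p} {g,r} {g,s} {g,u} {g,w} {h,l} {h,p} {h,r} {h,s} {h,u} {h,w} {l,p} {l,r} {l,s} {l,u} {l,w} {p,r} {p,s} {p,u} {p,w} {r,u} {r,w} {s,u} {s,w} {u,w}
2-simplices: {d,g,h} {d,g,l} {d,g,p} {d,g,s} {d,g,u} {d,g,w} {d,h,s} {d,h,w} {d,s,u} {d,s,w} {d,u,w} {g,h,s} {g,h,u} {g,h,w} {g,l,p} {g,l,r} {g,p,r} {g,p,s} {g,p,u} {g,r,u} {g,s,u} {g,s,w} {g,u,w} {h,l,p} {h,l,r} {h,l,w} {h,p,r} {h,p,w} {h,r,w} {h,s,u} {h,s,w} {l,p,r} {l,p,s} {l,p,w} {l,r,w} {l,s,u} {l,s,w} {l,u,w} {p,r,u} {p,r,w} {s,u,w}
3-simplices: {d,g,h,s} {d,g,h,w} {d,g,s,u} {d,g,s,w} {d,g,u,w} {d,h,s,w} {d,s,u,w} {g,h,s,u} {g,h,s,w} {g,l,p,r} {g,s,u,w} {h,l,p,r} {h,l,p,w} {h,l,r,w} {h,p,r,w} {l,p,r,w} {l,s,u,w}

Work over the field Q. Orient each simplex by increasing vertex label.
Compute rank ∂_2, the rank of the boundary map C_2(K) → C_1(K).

n_0=9 n_1=35 n_2=41 n_3=17  [Q]
∂1: piv[dg,dh,dl,dp,dr,ds,du,dw] rk=8  ker:gh,gl,gp,gr,gs,gu,gw,hl,hp,hr,hs,hu,hw,lp,lr,ls,lu,lw,pr,ps,pu,pw,ru,rw,su,sw,uw
∂2: piv[dgh,dgl,dgp,dgs,dgu,dgw,dhs,dhw,dsu,dsw,duw,ghu,glp,glr,gpr,gps,gpu,gru,hlp,hlr,hlw,hpw,hrw,lps,lsu,lsw] rk=26  ker:ghs,ghw,gsu,gsw,guw,hpr,hsu,hsw,lpr,lpw,lrw,luw,pru,prw,suw
∂3: piv[dghs,dghw,dgsu,dgsw,dguw,dhsw,dsuw,ghsu,glpr,hlpr,hlpw,hlrw,hprw,lsuw] rk=14  ker:ghsw,gsuw,lprw
rk∂_2=26

rank∂_2=26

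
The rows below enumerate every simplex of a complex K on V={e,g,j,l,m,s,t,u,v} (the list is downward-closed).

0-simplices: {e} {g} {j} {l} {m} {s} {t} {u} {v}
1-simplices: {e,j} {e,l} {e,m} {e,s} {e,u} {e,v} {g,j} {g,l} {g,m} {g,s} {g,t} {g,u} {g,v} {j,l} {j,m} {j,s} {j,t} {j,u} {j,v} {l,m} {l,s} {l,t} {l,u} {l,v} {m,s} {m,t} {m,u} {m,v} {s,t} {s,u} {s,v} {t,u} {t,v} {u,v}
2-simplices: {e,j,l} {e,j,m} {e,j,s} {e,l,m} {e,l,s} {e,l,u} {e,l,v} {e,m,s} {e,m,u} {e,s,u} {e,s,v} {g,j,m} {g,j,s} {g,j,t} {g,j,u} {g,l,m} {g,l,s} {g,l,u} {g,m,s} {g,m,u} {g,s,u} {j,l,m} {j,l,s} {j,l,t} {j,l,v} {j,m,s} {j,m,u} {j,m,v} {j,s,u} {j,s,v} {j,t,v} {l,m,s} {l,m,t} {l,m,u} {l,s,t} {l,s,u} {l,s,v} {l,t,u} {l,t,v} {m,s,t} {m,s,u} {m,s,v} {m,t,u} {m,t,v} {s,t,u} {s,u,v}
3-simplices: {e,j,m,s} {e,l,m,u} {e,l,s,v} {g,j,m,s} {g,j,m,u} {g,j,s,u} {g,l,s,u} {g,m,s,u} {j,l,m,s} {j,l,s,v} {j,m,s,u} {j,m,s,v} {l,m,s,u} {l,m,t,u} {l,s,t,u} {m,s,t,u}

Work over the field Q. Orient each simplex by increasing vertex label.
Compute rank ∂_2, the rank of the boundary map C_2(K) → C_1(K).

rank∂_2=25

n_0=9 n_1=34 n_2=46 n_3=16  [Q]
∂1: piv[ej,el,em,es,eu,ev,gj,gt] rk=8  ker:gl,gm,gs,gu,gv,jl,jm,js,jt,ju,jv,lm,ls,lt,lu,lv,ms,mt,mu,mv,st,su,sv,tu,tv,uv
∂2: piv[ejl,ejm,ejs,elm,els,elu,elv,ems,emu,esu,esv,gjm,gjs,gjt,gju,glm,glu,jlt,jlv,jmv,jtv,lmt,lst,ltu,suv] rk=25  ker:gls,gms,gmu,gsu,jlm,jls,jms,jmu,jsu,jsv,lms,lmu,lsu,lsv,ltv,mst,msu,msv,mtu,mtv,stu
∂3: piv[ejms,elmu,elsv,gjms,gjmu,gjsu,glsu,gmsu,jlms,jlsv,jmsv,lmsu,lmtu,lstu,mstu] rk=15  ker:jmsu
rk∂_2=25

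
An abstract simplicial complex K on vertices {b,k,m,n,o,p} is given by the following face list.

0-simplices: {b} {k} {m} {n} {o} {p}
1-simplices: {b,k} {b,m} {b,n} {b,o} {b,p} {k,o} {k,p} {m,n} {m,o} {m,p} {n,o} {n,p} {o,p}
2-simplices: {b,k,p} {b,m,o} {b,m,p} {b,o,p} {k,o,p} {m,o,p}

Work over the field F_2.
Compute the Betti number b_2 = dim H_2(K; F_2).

n_0=6 n_1=13 n_2=6  [Z2]
∂1: piv[bk,bm,bn,bo,bp] rk=5  ker:ko,kp,mn,mo,mp,no,np,op
∂2: piv[bkp,bmo,bmp,bop,kop] rk=5  ker:mop
b_2=(6−5)−0=1

b_2=1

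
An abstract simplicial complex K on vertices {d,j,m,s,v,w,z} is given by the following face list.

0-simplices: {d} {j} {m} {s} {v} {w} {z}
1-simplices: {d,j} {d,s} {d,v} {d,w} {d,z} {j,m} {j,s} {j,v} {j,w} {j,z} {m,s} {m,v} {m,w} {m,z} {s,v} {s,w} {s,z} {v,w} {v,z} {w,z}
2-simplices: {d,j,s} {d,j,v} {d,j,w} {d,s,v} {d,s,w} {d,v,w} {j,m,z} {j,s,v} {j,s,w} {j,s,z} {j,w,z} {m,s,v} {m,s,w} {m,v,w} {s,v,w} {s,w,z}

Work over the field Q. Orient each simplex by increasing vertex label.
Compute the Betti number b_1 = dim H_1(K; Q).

b_1=3

n_0=7 n_1=20 n_2=16  [Q]
∂1: piv[dj,ds,dv,dw,dz,jm] rk=6  ker:js,jv,jw,jz,ms,mv,mw,mz,sv,sw,sz,vw,vz,wz
∂2: piv[djs,djv,djw,dsv,dsw,dvw,jmz,jsz,jwz,msv,msw] rk=11  ker:jsv,jsw,mvw,svw,swz
b_1=(20−6)−11=3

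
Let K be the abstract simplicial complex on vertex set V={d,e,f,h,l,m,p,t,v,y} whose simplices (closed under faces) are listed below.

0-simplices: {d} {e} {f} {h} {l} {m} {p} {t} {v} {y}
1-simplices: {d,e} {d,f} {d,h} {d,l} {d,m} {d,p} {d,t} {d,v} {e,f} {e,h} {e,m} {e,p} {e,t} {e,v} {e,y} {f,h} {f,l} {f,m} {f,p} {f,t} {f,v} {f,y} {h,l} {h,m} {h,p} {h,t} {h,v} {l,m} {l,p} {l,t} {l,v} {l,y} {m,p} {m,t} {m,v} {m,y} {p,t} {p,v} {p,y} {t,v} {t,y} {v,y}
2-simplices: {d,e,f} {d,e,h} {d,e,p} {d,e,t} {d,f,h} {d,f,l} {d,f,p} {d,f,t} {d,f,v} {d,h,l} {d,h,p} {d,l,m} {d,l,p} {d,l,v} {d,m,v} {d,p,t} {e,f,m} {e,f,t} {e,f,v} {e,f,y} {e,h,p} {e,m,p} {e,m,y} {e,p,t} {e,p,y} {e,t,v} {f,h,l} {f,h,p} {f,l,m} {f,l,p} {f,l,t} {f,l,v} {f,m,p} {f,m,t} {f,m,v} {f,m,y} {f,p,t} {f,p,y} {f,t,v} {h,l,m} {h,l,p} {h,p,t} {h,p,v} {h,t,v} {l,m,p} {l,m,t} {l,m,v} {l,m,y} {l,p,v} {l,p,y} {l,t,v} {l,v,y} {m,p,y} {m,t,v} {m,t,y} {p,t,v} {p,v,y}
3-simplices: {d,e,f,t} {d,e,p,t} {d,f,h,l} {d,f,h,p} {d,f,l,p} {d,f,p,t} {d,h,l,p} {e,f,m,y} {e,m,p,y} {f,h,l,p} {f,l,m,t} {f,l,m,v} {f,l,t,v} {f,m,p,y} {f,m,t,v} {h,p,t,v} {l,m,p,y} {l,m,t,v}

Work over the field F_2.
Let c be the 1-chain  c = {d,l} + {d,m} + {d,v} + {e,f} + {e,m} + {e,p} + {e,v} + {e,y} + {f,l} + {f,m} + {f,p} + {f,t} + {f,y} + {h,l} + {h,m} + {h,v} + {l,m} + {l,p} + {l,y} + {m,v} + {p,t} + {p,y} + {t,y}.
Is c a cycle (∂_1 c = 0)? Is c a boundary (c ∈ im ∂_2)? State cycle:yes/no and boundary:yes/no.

cycle:no boundary:no

n_0=10 n_1=42 n_2=57 n_3=18  [Z2]
∂1: piv[de,df,dh,dl,dm,dp,dt,dv,ey] rk=9  ker:ef,eh,em,ep,et,ev,fh,fl,fm,fp,ft,fv,fy,hl,hm,hp,ht,hv,lm,lp,lt,lv,ly,mp,mt,mv,my,pt,pv,py,tv,ty,vy
∂2: piv[def,deh,dep,det,dfh,dfl,dfp,dft,dfv,dhl,dhp,dlm,dlp,dlv,dmv,dpt,efm,efv,efy,emp,emy,epy,etv,flm,flt,fmt,hlm,hpt,hpv,htv,lmy,lvy,mty] rk=33  ker:eft,ehp,ept,fhl,fhp,flp,flv,fmp,fmv,fmy,fpt,fpy,ftv,hlp,lmp,lmt,lmv,lpv,lpy,ltv,mpy,mtv,ptv,pvy
∂3: piv[deft,dept,dfhl,dfhp,dflp,dfpt,dhlp,efmy,empy,flmt,flmv,fltv,fmpy,fmtv,hptv,lmpy] rk=16  ker:fhlp,lmtv
∂1c = {d} + {e} + {h} + {p} + {t} + {y}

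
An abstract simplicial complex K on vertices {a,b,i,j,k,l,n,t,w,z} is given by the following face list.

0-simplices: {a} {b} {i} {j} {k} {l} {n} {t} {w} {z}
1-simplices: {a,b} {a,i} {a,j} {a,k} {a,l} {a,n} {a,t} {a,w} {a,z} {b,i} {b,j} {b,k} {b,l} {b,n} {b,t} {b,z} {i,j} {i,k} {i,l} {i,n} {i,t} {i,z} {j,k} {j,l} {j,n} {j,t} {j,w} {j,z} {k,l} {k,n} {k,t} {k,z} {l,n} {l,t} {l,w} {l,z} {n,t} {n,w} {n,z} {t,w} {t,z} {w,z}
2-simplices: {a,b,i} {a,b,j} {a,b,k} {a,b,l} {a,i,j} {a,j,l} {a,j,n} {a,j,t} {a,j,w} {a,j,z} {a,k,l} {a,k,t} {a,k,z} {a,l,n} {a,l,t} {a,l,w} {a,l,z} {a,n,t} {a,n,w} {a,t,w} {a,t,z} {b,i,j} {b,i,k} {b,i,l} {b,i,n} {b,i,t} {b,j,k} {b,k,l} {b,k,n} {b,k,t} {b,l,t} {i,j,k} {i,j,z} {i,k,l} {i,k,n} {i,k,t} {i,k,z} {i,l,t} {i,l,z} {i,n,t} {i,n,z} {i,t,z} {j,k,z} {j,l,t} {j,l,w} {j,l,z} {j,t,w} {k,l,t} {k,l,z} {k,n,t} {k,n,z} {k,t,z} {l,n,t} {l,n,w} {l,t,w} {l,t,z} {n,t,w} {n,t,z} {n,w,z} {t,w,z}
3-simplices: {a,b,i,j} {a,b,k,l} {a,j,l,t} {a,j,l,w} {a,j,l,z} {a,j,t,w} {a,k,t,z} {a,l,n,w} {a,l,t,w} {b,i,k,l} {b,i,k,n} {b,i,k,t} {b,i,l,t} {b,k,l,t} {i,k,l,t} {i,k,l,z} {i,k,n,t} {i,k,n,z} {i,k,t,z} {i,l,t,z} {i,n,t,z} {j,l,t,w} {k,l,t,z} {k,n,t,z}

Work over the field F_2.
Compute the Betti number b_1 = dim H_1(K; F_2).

b_1=1

n_0=10 n_1=42 n_2=60 n_3=24  [Z2]
∂1: piv[ab,ai,aj,ak,al,an,at,aw,az] rk=9  ker:bi,bj,bk,bl,bn,bt,bz,ij,ik,il,in,it,iz,jk,jl,jn,jt,jw,jz,kl,kn,kt,kz,ln,lt,lw,lz,nt,nw,nz,tw,tz,wz
∂2: piv[abi,abj,abk,abl,aij,ajl,ajn,ajt,ajw,ajz,akl,akt,akz,aln,alt,alw,alz,ant,anw,atw,atz,bik,bil,bin,bit,bjk,bkn,bkt,ijz,int,inz,nwz] rk=32  ker:bij,bkl,blt,ijk,ikl,ikn,ikt,ikz,ilt,ilz,itz,jkz,jlt,jlw,jlz,jtw,klt,klz,knt,knz,ktz,lnt,lnw,ltw,ltz,ntw,ntz,twz
∂3: piv[abij,abkl,ajlt,ajlw,ajlz,ajtw,aktz,alnw,altw,bikl,bikn,bikt,bilt,bklt,iklz,iknt,iknz,iktz,iltz,intz] rk=20  ker:iklt,jltw,kltz,kntz
b_1=(42−9)−32=1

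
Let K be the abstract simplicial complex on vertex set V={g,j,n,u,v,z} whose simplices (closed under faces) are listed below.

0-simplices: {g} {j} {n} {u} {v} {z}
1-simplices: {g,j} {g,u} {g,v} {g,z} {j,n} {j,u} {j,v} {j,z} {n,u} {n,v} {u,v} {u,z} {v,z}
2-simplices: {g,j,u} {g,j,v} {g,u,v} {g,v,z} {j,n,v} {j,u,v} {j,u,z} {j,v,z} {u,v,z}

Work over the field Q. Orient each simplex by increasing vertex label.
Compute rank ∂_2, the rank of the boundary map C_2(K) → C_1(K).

rank∂_2=7

n_0=6 n_1=13 n_2=9  [Q]
∂1: piv[gj,gu,gv,gz,jn] rk=5  ker:ju,jv,jz,nu,nv,uv,uz,vz
∂2: piv[gju,gjv,guv,gvz,jnv,juz,jvz] rk=7  ker:juv,uvz
rk∂_2=7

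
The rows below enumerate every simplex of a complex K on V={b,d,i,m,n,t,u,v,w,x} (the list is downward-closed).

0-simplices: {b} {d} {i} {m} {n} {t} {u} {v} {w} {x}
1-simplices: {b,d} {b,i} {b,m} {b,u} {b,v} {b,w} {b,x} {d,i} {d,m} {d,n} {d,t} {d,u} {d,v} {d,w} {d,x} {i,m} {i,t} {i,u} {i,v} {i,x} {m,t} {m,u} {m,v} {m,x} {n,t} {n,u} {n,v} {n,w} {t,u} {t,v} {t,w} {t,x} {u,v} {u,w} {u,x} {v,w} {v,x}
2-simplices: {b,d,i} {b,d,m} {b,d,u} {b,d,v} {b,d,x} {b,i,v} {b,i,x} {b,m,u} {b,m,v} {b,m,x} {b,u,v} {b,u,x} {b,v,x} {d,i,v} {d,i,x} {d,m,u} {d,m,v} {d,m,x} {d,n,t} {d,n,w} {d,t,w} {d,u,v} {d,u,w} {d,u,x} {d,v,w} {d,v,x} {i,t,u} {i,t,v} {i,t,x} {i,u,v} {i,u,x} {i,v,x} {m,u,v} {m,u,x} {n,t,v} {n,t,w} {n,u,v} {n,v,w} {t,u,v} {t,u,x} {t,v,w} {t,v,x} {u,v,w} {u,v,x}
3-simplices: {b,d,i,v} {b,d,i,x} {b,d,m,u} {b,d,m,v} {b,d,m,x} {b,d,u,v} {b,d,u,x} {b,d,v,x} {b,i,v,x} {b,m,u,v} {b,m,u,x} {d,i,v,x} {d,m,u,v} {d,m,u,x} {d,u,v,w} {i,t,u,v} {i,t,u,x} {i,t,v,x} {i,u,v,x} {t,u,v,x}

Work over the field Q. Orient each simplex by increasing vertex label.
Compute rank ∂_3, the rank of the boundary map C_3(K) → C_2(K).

n_0=10 n_1=37 n_2=44 n_3=20  [Q]
∂1: piv[bd,bi,bm,bu,bv,bw,bx,dn,dt] rk=9  ker:di,dm,du,dv,dw,dx,im,it,iu,iv,ix,mt,mu,mv,mx,nt,nu,nv,nw,tu,tv,tw,tx,uv,uw,ux,vw,vx
∂2: piv[bdi,bdm,bdu,bdv,bdx,biv,bix,bmu,bmv,bmx,buv,bux,bvx,dnt,dnw,dtw,duw,dvw,itu,itv,itx,iuv,ntv,nuv,nvw] rk=25  ker:div,dix,dmu,dmv,dmx,duv,dux,dvx,iux,ivx,muv,mux,ntw,tuv,tux,tvw,tvx,uvw,uvx
∂3: piv[bdiv,bdix,bdmu,bdmv,bdmx,bduv,bdux,bdvx,bivx,bmuv,bmux,duvw,ituv,itux,itvx,iuvx] rk=16  ker:divx,dmuv,dmux,tuvx
rk∂_3=16

rank∂_3=16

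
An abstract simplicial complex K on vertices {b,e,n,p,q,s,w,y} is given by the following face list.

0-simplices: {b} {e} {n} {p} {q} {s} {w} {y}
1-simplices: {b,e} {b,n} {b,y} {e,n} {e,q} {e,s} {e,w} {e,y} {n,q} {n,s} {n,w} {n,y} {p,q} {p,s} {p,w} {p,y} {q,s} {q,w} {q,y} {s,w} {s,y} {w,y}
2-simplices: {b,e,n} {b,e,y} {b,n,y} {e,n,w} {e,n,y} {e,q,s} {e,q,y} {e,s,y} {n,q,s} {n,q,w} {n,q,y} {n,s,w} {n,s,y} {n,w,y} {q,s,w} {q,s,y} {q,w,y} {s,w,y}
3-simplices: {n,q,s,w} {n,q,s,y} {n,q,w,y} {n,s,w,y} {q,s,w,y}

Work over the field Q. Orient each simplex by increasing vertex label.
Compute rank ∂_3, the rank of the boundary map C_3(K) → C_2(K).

n_0=8 n_1=22 n_2=18 n_3=5  [Q]
∂1: piv[be,bn,by,eq,es,ew,pq] rk=7  ker:en,ey,nq,ns,nw,ny,ps,pw,py,qs,qw,qy,sw,sy,wy
∂2: piv[ben,bey,bny,enw,eqs,eqy,esy,nqs,nqw,nqy,nsw,nwy] rk=12  ker:eny,nsy,qsw,qsy,qwy,swy
∂3: piv[nqsw,nqsy,nqwy,nswy] rk=4  ker:qswy
rk∂_3=4

rank∂_3=4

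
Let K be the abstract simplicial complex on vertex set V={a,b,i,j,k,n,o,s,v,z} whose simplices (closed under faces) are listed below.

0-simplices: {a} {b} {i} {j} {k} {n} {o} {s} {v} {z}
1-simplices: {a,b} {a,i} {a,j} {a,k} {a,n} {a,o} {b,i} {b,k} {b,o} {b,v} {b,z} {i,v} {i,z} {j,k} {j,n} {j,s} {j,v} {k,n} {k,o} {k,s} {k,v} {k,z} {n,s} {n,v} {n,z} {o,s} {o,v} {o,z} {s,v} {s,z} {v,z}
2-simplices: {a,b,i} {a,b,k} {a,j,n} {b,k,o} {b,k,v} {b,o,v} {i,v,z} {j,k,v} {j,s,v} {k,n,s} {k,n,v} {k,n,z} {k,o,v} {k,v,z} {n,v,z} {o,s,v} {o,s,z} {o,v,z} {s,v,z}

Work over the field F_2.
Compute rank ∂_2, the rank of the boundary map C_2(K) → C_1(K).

rank∂_2=16

n_0=10 n_1=31 n_2=19  [Z2]
∂1: piv[ab,ai,aj,ak,an,ao,bv,bz,js] rk=9  ker:bi,bk,bo,iv,iz,jk,jn,jv,kn,ko,ks,kv,kz,ns,nv,nz,os,ov,oz,sv,sz,vz
∂2: piv[abi,abk,ajn,bko,bkv,bov,ivz,jkv,jsv,kns,knv,knz,kvz,osv,osz,ovz] rk=16  ker:kov,nvz,svz
rk∂_2=16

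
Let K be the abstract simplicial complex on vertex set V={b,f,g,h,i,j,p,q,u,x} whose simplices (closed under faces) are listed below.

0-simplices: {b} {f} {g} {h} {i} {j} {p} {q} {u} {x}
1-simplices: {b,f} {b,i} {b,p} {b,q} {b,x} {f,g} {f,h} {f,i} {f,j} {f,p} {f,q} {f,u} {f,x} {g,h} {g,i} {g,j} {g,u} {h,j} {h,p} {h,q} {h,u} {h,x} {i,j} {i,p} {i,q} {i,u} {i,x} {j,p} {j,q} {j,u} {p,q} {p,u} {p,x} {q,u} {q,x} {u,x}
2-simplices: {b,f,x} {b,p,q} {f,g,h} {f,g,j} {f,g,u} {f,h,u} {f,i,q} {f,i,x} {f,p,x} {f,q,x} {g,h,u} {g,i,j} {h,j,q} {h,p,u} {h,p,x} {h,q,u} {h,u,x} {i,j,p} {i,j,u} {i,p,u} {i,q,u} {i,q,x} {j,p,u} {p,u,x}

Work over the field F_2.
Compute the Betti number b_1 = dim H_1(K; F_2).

n_0=10 n_1=36 n_2=24  [Z2]
∂1: piv[bf,bi,bp,bq,bx,fg,fh,fj,fu] rk=9  ker:fi,fp,fq,fx,gh,gi,gj,gu,hj,hp,hq,hu,hx,ij,ip,iq,iu,ix,jp,jq,ju,pq,pu,px,qu,qx,ux
∂2: piv[bfx,bpq,fgh,fgj,fgu,fhu,fiq,fix,fpx,fqx,gij,hjq,hpu,hpx,hqu,hux,ijp,iju,ipu,iqu] rk=20  ker:ghu,iqx,jpu,pux
b_1=(36−9)−20=7

b_1=7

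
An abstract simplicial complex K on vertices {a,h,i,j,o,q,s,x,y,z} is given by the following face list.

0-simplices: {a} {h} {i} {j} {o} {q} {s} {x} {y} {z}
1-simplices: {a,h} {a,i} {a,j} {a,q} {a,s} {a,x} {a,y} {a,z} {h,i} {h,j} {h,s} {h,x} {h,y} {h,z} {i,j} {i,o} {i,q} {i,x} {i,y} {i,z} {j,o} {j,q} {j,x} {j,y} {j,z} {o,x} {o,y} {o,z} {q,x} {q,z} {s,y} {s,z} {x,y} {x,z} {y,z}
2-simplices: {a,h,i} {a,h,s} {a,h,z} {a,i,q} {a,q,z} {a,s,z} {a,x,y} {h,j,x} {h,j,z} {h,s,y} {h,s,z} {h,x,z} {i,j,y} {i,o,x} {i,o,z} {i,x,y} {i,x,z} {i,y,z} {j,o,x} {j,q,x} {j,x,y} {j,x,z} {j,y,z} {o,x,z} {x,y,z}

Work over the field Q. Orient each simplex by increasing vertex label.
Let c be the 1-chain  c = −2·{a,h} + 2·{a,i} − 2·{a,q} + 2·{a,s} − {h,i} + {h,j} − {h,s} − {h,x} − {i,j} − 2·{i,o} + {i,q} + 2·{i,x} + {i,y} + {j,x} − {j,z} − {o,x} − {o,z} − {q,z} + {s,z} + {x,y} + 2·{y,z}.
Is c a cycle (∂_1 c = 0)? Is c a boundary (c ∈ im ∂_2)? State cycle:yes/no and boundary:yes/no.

n_0=10 n_1=35 n_2=25  [Q]
∂1: piv[ah,ai,aj,aq,as,ax,ay,az,io] rk=9  ker:hi,hj,hs,hx,hy,hz,ij,iq,ix,iy,iz,jo,jq,jx,jy,jz,ox,oy,oz,qx,qz,sy,sz,xy,xz,yz
∂2: piv[ahi,ahs,ahz,aiq,aqz,asz,axy,hjx,hjz,hsy,hxz,ijy,iox,ioz,ixy,ixz,iyz,jox,jqx,jxy] rk=20  ker:hsz,jxz,jyz,oxz,xyz
∂1c = 0
c vs im∂2: reduces to 0 ⇒ boundary

cycle:yes boundary:yes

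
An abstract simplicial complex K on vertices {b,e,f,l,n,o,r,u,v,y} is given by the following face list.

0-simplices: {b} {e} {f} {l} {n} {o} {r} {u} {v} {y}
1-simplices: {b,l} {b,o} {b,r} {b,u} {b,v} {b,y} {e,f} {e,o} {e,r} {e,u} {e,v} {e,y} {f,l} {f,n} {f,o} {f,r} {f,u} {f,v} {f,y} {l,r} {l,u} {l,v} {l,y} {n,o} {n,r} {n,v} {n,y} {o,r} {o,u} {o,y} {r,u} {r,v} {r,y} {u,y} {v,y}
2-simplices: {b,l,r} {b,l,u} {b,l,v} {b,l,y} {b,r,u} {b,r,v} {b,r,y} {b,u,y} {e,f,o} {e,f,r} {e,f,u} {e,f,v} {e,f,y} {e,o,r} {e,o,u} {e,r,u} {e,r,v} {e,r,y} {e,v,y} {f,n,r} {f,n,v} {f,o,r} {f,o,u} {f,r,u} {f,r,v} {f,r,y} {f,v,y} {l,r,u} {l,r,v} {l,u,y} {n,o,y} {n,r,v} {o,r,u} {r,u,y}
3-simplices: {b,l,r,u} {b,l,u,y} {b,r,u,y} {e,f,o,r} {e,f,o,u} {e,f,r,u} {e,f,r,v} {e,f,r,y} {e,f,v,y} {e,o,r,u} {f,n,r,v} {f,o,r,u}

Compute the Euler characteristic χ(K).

n_0=10 n_1=35 n_2=34 n_3=12
χ=+10−35+34−12=-3

χ(K)=-3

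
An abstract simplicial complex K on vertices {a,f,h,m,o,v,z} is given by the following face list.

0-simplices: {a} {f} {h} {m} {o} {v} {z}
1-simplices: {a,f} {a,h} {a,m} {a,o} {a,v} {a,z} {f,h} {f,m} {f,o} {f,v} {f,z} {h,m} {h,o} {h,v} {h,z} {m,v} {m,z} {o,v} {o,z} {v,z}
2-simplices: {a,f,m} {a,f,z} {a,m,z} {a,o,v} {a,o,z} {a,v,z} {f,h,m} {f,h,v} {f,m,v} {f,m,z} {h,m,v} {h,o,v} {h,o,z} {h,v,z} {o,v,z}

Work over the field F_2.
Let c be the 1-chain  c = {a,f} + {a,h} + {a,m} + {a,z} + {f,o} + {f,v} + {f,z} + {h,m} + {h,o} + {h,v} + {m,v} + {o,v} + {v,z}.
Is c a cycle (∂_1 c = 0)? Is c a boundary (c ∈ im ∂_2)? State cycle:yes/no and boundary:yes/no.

cycle:no boundary:no

n_0=7 n_1=20 n_2=15  [Z2]
∂1: piv[af,ah,am,ao,av,az] rk=6  ker:fh,fm,fo,fv,fz,hm,ho,hv,hz,mv,mz,ov,oz,vz
∂2: piv[afm,afz,amz,aov,aoz,avz,fhm,fhv,fmv,hov,hoz] rk=11  ker:fmz,hmv,hvz,ovz
∂1c = {m} + {o} + {v} + {z}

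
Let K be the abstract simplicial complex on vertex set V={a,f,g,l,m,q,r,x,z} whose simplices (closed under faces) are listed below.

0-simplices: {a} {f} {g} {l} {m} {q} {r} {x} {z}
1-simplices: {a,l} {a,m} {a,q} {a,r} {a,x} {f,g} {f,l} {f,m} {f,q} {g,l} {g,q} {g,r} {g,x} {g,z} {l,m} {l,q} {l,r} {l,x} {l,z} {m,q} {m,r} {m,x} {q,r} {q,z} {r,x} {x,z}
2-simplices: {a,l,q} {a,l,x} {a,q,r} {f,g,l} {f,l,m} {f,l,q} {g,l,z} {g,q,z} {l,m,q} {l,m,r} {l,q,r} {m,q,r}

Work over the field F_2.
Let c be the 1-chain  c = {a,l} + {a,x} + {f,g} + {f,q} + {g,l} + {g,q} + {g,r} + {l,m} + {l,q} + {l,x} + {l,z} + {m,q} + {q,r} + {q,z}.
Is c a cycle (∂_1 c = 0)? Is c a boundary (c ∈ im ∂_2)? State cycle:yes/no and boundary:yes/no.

n_0=9 n_1=26 n_2=12  [Z2]
∂1: piv[al,am,aq,ar,ax,fg,fl,gz] rk=8  ker:fm,fq,gl,gq,gr,gx,lm,lq,lr,lx,lz,mq,mr,mx,qr,qz,rx,xz
∂2: piv[alq,alx,aqr,fgl,flm,flq,glz,gqz,lmq,lmr,lqr] rk=11  ker:mqr
∂1c = 0
c vs im∂2: residual ≠ 0 ⇒ not boundary

cycle:yes boundary:no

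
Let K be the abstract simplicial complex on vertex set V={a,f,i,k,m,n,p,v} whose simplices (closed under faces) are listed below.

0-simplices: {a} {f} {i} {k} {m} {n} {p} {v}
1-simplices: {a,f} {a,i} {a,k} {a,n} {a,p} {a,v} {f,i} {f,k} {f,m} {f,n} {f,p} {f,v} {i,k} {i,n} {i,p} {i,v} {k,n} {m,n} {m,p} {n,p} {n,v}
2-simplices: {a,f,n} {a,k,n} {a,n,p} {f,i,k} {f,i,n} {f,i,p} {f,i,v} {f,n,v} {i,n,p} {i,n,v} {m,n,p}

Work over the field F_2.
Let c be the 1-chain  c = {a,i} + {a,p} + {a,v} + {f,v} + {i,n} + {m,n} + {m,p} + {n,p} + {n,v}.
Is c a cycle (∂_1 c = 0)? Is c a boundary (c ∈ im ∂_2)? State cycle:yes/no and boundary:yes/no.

cycle:no boundary:no

n_0=8 n_1=21 n_2=11  [Z2]
∂1: piv[af,ai,ak,an,ap,av,fm] rk=7  ker:fi,fk,fn,fp,fv,ik,in,ip,iv,kn,mn,mp,np,nv
∂2: piv[afn,akn,anp,fik,fin,fip,fiv,fnv,inp,mnp] rk=10  ker:inv
∂1c = {a} + {f} + {p} + {v}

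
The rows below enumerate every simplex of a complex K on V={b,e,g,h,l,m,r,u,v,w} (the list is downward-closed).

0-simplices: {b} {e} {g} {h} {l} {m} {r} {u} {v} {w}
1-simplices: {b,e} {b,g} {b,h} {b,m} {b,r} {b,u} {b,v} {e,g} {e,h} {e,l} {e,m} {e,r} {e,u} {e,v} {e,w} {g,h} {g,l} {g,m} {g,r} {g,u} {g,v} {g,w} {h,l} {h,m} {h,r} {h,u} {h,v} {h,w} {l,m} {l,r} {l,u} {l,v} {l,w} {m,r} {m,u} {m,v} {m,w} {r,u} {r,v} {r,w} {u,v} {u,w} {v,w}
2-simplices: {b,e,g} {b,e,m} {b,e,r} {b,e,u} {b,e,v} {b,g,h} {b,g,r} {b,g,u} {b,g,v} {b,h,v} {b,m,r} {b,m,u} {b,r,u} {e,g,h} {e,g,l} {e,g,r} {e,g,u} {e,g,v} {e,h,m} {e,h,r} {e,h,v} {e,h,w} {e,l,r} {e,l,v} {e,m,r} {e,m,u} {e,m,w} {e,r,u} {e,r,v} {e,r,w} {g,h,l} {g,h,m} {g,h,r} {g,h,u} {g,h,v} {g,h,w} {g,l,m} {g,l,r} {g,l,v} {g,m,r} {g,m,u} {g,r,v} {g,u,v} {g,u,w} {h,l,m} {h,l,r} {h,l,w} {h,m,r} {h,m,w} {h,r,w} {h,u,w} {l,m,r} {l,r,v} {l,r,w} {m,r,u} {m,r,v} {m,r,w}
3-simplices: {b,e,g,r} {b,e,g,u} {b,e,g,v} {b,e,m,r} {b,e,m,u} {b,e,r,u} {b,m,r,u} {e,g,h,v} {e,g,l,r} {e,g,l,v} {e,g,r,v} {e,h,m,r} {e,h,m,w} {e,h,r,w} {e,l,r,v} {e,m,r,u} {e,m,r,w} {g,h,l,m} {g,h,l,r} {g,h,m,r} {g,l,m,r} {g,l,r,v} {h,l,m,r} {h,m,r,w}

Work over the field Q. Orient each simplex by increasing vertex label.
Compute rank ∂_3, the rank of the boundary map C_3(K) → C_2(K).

rank∂_3=20

n_0=10 n_1=43 n_2=57 n_3=24  [Q]
∂1: piv[be,bg,bh,bm,br,bu,bv,el,ew] rk=9  ker:eg,eh,em,er,eu,ev,gh,gl,gm,gr,gu,gv,gw,hl,hm,hr,hu,hv,hw,lm,lr,lu,lv,lw,mr,mu,mv,mw,ru,rv,rw,uv,uw,vw
∂2: piv[beg,bem,ber,beu,bev,bgh,bgr,bgu,bgv,bhv,bmr,bmu,bru,egh,egl,ehm,ehr,ehw,elr,elv,emw,erv,erw,ghl,ghm,ghu,ghw,glm,guv,guw,hlw,mrv] rk=32  ker:egr,egu,egv,ehv,emr,emu,eru,ghr,ghv,glr,glv,gmr,gmu,grv,hlm,hlr,hmr,hmw,hrw,huw,lmr,lrv,lrw,mru,mrw
∂3: piv[begr,begu,begv,bemr,bemu,beru,bmru,eghv,eglr,eglv,egrv,ehmr,ehmw,ehrw,elrv,emrw,ghlm,ghlr,ghmr,glmr] rk=20  ker:emru,glrv,hlmr,hmrw
rk∂_3=20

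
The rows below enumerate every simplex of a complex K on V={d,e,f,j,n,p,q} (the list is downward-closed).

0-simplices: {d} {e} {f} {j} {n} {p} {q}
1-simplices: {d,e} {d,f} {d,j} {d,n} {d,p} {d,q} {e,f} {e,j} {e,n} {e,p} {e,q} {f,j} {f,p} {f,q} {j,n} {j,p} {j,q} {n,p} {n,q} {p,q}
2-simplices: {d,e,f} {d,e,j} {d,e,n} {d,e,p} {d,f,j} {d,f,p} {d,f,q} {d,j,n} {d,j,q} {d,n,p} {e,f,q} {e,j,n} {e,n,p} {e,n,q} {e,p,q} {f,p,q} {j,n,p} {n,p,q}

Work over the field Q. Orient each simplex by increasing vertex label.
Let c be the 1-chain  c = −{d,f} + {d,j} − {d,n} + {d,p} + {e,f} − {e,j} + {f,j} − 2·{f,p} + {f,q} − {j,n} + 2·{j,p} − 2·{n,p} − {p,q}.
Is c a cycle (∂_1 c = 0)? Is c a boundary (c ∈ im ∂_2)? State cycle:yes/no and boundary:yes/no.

cycle:yes boundary:yes

n_0=7 n_1=20 n_2=18  [Q]
∂1: piv[de,df,dj,dn,dp,dq] rk=6  ker:ef,ej,en,ep,eq,fj,fp,fq,jn,jp,jq,np,nq,pq
∂2: piv[def,dej,den,dep,dfj,dfp,dfq,djn,djq,dnp,efq,enq,epq,jnp] rk=14  ker:ejn,enp,fpq,npq
∂1c = 0
c vs im∂2: reduces to 0 ⇒ boundary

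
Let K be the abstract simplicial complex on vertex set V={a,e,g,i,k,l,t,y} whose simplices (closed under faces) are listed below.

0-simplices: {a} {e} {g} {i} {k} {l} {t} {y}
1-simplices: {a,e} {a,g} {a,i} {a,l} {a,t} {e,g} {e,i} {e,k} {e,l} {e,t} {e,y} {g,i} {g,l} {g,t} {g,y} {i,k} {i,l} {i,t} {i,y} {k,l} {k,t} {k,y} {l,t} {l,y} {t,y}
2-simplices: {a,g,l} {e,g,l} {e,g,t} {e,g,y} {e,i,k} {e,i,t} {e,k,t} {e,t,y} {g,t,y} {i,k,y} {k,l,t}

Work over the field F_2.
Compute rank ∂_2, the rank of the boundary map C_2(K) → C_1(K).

rank∂_2=10

n_0=8 n_1=25 n_2=11  [Z2]
∂1: piv[ae,ag,ai,al,at,ek,ey] rk=7  ker:eg,ei,el,et,gi,gl,gt,gy,ik,il,it,iy,kl,kt,ky,lt,ly,ty
∂2: piv[agl,egl,egt,egy,eik,eit,ekt,ety,iky,klt] rk=10  ker:gty
rk∂_2=10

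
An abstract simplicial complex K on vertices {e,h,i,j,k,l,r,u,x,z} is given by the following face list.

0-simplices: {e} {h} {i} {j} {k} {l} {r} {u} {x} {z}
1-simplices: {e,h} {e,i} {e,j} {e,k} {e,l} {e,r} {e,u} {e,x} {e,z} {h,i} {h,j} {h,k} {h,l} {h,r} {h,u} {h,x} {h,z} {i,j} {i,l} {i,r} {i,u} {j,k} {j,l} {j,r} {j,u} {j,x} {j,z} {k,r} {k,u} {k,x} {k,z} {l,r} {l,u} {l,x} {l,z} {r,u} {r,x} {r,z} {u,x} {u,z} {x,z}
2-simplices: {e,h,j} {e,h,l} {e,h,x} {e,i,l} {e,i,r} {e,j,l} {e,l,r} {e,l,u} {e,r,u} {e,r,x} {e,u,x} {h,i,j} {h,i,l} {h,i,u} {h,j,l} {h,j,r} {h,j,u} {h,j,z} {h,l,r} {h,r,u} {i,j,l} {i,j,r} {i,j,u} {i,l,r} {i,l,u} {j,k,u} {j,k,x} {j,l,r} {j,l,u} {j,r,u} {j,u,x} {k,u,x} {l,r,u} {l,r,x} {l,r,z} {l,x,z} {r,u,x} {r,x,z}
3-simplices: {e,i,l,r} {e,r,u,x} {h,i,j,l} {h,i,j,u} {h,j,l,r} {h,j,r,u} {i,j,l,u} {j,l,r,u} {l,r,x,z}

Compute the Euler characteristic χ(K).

χ(K)=-2

n_0=10 n_1=41 n_2=38 n_3=9
χ=+10−41+38−9=-2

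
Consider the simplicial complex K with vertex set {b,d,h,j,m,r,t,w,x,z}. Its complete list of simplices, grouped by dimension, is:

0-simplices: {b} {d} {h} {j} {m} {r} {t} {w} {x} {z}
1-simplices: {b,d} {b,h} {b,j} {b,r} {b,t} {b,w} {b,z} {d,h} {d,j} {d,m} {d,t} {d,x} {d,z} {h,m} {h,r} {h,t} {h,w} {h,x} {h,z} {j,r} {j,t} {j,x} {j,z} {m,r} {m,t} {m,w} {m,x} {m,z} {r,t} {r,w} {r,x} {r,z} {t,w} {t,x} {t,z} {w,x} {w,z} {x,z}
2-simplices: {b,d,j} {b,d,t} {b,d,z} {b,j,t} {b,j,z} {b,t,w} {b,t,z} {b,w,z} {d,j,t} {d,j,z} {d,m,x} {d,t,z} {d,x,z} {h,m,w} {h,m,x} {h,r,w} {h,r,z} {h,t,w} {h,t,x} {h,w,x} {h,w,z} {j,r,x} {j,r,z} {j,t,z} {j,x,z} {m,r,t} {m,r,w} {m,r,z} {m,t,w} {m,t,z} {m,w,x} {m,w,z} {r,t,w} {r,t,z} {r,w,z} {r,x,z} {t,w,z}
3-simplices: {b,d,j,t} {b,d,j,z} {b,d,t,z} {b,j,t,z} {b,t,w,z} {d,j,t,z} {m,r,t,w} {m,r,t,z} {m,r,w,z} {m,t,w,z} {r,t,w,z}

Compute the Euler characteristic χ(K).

χ(K)=-2

n_0=10 n_1=38 n_2=37 n_3=11
χ=+10−38+37−11=-2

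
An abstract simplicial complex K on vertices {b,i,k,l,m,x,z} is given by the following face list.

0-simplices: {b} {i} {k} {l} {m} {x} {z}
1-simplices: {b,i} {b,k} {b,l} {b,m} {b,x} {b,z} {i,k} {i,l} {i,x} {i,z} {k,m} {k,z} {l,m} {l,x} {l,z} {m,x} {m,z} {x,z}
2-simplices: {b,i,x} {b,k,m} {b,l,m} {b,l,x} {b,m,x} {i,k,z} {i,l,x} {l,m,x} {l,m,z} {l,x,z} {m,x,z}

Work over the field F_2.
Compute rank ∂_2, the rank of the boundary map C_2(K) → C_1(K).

rank∂_2=9

n_0=7 n_1=18 n_2=11  [Z2]
∂1: piv[bi,bk,bl,bm,bx,bz] rk=6  ker:ik,il,ix,iz,km,kz,lm,lx,lz,mx,mz,xz
∂2: piv[bix,bkm,blm,blx,bmx,ikz,ilx,lmz,lxz] rk=9  ker:lmx,mxz
rk∂_2=9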